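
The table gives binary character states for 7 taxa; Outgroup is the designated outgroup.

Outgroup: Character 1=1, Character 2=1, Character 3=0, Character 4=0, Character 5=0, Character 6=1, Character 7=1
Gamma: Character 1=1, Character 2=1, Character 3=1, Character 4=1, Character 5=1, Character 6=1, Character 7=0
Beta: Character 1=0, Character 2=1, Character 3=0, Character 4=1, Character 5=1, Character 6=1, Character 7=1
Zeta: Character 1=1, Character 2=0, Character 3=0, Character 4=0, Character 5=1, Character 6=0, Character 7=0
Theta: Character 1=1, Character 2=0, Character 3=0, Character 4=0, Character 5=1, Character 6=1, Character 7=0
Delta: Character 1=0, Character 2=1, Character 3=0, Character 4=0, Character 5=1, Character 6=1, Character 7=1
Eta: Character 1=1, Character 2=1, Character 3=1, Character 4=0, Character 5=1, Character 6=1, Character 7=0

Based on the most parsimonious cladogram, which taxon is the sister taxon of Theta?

Character polarity is set by the outgroup: the derived state is whichever differs from the outgroup's state, so for Character 1, Character 2, Character 6, Character 7 the derived state is '0', and for the remaining characters it is '1'.
Only Beta and Delta show the derived state '0' for Character 1, supporting them as a clade.
Character 2 (derived state '0') is shared by Theta and Zeta — a synapomorphy uniting that clade.
Only Eta and Gamma show the derived state '1' for Character 3, supporting them as a clade.
Character 4 (state '1') occurs in Beta and Gamma but conflicts with the nesting implied by the other characters — most parsimoniously interpreted as homoplasy.
All ingroup taxa share the derived state '1' for Character 5; it defines the ingroup but does not resolve relationships within it.
Character 6 (derived state '0') is unique to Zeta (autapomorphy; uninformative for grouping).
Character 7 (derived state '0') is shared by Eta, Gamma, Theta, and Zeta — a synapomorphy uniting that clade.
Most parsimonious ingroup topology: (((Gamma,Eta),(Zeta,Theta)),(Beta,Delta)).
Theta and Zeta form a cherry on this tree, so they are sister taxa.

Zeta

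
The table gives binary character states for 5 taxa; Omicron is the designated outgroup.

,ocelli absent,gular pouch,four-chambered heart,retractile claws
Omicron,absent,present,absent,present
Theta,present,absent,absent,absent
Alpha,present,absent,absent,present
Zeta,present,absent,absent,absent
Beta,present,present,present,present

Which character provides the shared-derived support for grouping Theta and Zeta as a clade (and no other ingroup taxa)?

Character polarity is set by the outgroup: the derived state is whichever differs from the outgroup's state, so for gular pouch, retractile claws the derived state is 'absent', and for the remaining characters it is 'present'.
ocelli absent (derived state 'present') is shared by all ingroup taxa — unites the whole ingroup.
Only Alpha, Theta, and Zeta show the derived state 'absent' for gular pouch, supporting them as a clade.
four-chambered heart (derived state 'present') is unique to Beta (autapomorphy; uninformative for grouping).
retractile claws: derived state 'absent' in Theta and Zeta only — synapomorphy for {Theta, Zeta}.
Most parsimonious ingroup topology: (((Theta,Zeta),Alpha),Beta).
The clade {Theta, Zeta} is supported by retractile claws: its derived state 'absent' occurs in exactly those taxa and in no other taxon (including the outgroup).

retractile claws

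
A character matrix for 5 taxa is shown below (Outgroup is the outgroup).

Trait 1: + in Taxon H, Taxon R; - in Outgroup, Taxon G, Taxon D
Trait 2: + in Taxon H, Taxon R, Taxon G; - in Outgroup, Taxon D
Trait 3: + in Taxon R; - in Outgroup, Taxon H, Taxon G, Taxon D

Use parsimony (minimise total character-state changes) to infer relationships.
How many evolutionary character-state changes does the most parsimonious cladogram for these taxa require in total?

The outgroup has state '-' for every character, so '+' is the derived state throughout.
Trait 1 (derived state '+') is shared by Taxon H and Taxon R — a synapomorphy uniting that clade.
Trait 2 (derived state '+') is shared by Taxon G, Taxon H, and Taxon R — a synapomorphy uniting that clade.
Trait 3: derived state '+' in Taxon R only — an autapomorphy, so it tells us nothing about relationships among taxa.
Most parsimonious ingroup topology: (((Taxon H,Taxon R),Taxon G),Taxon D).
Changes per character on this tree: Trait 1: 1; Trait 2: 1; Trait 3: 1.
Total = 3.

3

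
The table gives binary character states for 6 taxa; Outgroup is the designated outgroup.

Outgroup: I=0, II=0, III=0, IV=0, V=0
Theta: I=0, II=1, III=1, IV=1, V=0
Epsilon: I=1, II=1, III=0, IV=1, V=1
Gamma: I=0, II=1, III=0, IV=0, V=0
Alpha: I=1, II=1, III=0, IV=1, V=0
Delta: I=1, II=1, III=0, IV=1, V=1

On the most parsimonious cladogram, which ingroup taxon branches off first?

The outgroup has state '0' for every character, so '1' is the derived state throughout.
I (derived state '1') is shared by Alpha, Delta, and Epsilon — a synapomorphy uniting that clade.
All ingroup taxa share the derived state '1' for II; it defines the ingroup but does not resolve relationships within it.
III (derived state '1') is unique to Theta (autapomorphy; uninformative for grouping).
Only Alpha, Delta, Epsilon, and Theta show the derived state '1' for IV, supporting them as a clade.
V: derived state '1' in Delta and Epsilon only — synapomorphy for {Delta, Epsilon}.
Most parsimonious ingroup topology: ((Theta,((Epsilon,Delta),Alpha)),Gamma).
Gamma is sister to the clade containing all other ingroup taxa, so it is the earliest-diverging (most basal) ingroup lineage.

Gamma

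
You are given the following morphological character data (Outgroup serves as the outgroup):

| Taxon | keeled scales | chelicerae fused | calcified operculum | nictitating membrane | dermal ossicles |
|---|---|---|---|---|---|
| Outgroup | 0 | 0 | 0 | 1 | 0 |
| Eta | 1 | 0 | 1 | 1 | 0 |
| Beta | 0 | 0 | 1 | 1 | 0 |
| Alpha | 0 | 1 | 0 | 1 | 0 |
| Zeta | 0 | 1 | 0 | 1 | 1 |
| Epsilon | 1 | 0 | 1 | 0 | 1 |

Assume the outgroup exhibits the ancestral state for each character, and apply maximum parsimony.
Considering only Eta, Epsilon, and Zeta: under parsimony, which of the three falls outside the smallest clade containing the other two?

Zeta

Character polarity is set by the outgroup: the derived state is whichever differs from the outgroup's state, so for nictitating membrane the derived state is '0', and for the remaining characters it is '1'.
keeled scales (derived state '1') is shared by Epsilon and Eta — a synapomorphy uniting that clade.
chelicerae fused (derived state '1') is shared by Alpha and Zeta — a synapomorphy uniting that clade.
Only Beta, Epsilon, and Eta show the derived state '1' for calcified operculum, supporting them as a clade.
nictitating membrane: derived state '0' in Epsilon only — an autapomorphy, so it tells us nothing about relationships among taxa.
dermal ossicles groups Epsilon and Zeta, which is incompatible with the clades supported by the remaining characters; treating it as convergent (homoplasy) costs fewer steps than any alternative tree.
Most parsimonious ingroup topology: (((Epsilon,Eta),Beta),(Zeta,Alpha)).
Epsilon and Eta share a more recent common ancestor with each other than either does with Zeta, so Zeta is the least closely related of the three.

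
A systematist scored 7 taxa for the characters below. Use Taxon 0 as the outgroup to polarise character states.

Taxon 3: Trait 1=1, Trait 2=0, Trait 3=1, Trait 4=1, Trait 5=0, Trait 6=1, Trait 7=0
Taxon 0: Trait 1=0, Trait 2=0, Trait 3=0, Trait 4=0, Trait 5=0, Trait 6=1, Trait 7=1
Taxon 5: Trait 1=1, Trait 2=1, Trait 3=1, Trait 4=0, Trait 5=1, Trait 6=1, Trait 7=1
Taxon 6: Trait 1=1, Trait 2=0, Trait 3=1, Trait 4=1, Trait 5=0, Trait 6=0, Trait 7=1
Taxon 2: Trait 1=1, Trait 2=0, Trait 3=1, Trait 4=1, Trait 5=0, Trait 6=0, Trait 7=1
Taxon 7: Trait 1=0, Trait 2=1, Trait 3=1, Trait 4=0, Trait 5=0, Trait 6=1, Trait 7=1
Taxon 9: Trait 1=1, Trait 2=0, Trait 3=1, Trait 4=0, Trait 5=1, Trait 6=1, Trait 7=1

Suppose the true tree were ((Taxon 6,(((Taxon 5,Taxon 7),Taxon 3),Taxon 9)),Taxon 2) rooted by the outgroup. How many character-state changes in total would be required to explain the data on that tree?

12

Map each character onto ((Taxon 6,(((Taxon 5,Taxon 7),Taxon 3),Taxon 9)),Taxon 2) (rooted by Taxon 0) and count the minimum state changes it requires (Fitch parsimony):
Trait 1: 2; Trait 2: 1; Trait 3: 1; Trait 4: 3; Trait 5: 2; Trait 6: 2; Trait 7: 1.
Total tree length = 12.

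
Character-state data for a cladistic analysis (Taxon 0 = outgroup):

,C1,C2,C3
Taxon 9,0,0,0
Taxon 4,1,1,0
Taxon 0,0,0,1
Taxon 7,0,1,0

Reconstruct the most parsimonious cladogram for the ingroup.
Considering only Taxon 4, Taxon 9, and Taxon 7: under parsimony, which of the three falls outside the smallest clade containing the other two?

Character polarity is set by the outgroup: the derived state is whichever differs from the outgroup's state, so for C3 the derived state is '0', and for the remaining characters it is '1'.
C1 (derived state '1') is unique to Taxon 4 (autapomorphy; uninformative for grouping).
Only Taxon 4 and Taxon 7 show the derived state '1' for C2, supporting them as a clade.
All ingroup taxa share the derived state '0' for C3; it defines the ingroup but does not resolve relationships within it.
Most parsimonious ingroup topology: (Taxon 9,(Taxon 4,Taxon 7)).
Taxon 4 and Taxon 7 share a more recent common ancestor with each other than either does with Taxon 9, so Taxon 9 is the least closely related of the three.

Taxon 9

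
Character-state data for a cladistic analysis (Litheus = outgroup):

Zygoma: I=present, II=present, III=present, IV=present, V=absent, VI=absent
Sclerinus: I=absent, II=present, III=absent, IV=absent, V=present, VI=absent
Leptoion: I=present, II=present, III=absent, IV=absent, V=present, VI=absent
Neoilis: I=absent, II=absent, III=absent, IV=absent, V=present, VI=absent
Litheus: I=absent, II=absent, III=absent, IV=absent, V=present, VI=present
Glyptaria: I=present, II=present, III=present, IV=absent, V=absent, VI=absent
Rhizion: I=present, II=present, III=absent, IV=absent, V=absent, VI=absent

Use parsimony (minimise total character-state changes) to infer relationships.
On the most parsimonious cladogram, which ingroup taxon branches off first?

Neoilis

Character polarity is set by the outgroup: the derived state is whichever differs from the outgroup's state, so for V, VI the derived state is 'absent', and for the remaining characters it is 'present'.
I (derived state 'present') is shared by Glyptaria, Leptoion, Rhizion, and Zygoma — a synapomorphy uniting that clade.
II: derived state 'present' in Glyptaria, Leptoion, Rhizion, Sclerinus, and Zygoma only — synapomorphy for {Glyptaria, Leptoion, Rhizion, Sclerinus, Zygoma}.
Only Glyptaria and Zygoma show the derived state 'present' for III, supporting them as a clade.
IV (derived state 'present') is unique to Zygoma (autapomorphy; uninformative for grouping).
Only Glyptaria, Rhizion, and Zygoma show the derived state 'absent' for V, supporting them as a clade.
All ingroup taxa share the derived state 'absent' for VI; it defines the ingroup but does not resolve relationships within it.
Most parsimonious ingroup topology: (Neoilis,((((Glyptaria,Zygoma),Rhizion),Leptoion),Sclerinus)).
Neoilis is sister to the clade containing all other ingroup taxa, so it is the earliest-diverging (most basal) ingroup lineage.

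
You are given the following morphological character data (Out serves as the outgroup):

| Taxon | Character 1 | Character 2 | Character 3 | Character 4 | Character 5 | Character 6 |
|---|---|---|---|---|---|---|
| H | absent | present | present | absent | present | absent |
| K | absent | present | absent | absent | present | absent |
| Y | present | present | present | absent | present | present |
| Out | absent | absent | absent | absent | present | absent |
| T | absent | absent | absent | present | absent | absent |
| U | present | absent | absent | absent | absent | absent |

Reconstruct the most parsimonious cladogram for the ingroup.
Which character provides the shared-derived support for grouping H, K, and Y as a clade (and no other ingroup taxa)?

Character polarity is set by the outgroup: the derived state is whichever differs from the outgroup's state, so for Character 5 the derived state is 'absent', and for the remaining characters it is 'present'.
Character 1 groups U and Y, which is incompatible with the clades supported by the remaining characters; treating it as convergent (homoplasy) costs fewer steps than any alternative tree.
Character 2: derived state 'present' in H, K, and Y only — synapomorphy for {H, K, Y}.
Only H and Y show the derived state 'present' for Character 3, supporting them as a clade.
Character 4: derived state 'present' in T only — an autapomorphy, so it tells us nothing about relationships among taxa.
Character 5: derived state 'absent' in T and U only — synapomorphy for {T, U}.
Character 6 (derived state 'present') is unique to Y (autapomorphy; uninformative for grouping).
Most parsimonious ingroup topology: (((Y,H),K),(T,U)).
The clade {H, K, Y} is supported by Character 2: its derived state 'present' occurs in exactly those taxa and in no other taxon (including the outgroup).

Character 2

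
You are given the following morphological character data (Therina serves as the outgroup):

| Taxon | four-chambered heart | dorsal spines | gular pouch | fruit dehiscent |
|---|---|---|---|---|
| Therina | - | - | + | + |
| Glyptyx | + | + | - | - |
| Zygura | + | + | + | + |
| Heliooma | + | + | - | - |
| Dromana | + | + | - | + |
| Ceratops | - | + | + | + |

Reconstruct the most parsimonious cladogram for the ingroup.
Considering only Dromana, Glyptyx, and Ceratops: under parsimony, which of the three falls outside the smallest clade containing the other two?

Character polarity is set by the outgroup: the derived state is whichever differs from the outgroup's state, so for gular pouch, fruit dehiscent the derived state is '-', and for the remaining characters it is '+'.
four-chambered heart: derived state '+' in Dromana, Glyptyx, Heliooma, and Zygura only — synapomorphy for {Dromana, Glyptyx, Heliooma, Zygura}.
All ingroup taxa share the derived state '+' for dorsal spines; it defines the ingroup but does not resolve relationships within it.
gular pouch (derived state '-') is shared by Dromana, Glyptyx, and Heliooma — a synapomorphy uniting that clade.
fruit dehiscent (derived state '-') is shared by Glyptyx and Heliooma — a synapomorphy uniting that clade.
Most parsimonious ingroup topology: ((((Glyptyx,Heliooma),Dromana),Zygura),Ceratops).
Dromana and Glyptyx share a more recent common ancestor with each other than either does with Ceratops, so Ceratops is the least closely related of the three.

Ceratops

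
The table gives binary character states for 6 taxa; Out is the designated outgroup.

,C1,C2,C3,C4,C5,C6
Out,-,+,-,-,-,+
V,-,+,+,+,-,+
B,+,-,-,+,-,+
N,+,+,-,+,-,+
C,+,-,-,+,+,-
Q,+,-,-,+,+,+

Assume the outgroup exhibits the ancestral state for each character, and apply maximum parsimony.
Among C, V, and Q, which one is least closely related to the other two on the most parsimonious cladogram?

Character polarity is set by the outgroup: the derived state is whichever differs from the outgroup's state, so for C2, C6 the derived state is '-', and for the remaining characters it is '+'.
C1: derived state '+' in B, C, N, and Q only — synapomorphy for {B, C, N, Q}.
C2 (derived state '-') is shared by B, C, and Q — a synapomorphy uniting that clade.
C3: derived state '+' in V only — an autapomorphy, so it tells us nothing about relationships among taxa.
All ingroup taxa share the derived state '+' for C4; it defines the ingroup but does not resolve relationships within it.
C5: derived state '+' in C and Q only — synapomorphy for {C, Q}.
C6 (derived state '-') is unique to C (autapomorphy; uninformative for grouping).
Most parsimonious ingroup topology: (V,((B,(C,Q)),N)).
Q and C share a more recent common ancestor with each other than either does with V, so V is the least closely related of the three.

V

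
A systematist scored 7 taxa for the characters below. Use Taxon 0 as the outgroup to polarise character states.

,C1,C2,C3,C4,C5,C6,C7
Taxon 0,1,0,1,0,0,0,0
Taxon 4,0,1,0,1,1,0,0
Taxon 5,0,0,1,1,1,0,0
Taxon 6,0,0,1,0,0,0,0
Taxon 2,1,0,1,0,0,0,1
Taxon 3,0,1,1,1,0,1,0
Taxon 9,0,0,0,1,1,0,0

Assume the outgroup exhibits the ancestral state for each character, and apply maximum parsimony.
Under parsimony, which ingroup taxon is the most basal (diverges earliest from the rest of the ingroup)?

Taxon 2

Character polarity is set by the outgroup: the derived state is whichever differs from the outgroup's state, so for C1, C3 the derived state is '0', and for the remaining characters it is '1'.
C1 (derived state '0') is shared by Taxon 3, Taxon 4, Taxon 5, Taxon 6, and Taxon 9 — a synapomorphy uniting that clade.
C2 (state '1') occurs in Taxon 3 and Taxon 4 but conflicts with the nesting implied by the other characters — most parsimoniously interpreted as homoplasy.
C3 (derived state '0') is shared by Taxon 4 and Taxon 9 — a synapomorphy uniting that clade.
Only Taxon 3, Taxon 4, Taxon 5, and Taxon 9 show the derived state '1' for C4, supporting them as a clade.
C5 (derived state '1') is shared by Taxon 4, Taxon 5, and Taxon 9 — a synapomorphy uniting that clade.
C6: derived state '1' in Taxon 3 only — an autapomorphy, so it tells us nothing about relationships among taxa.
C7 (derived state '1') is unique to Taxon 2 (autapomorphy; uninformative for grouping).
Most parsimonious ingroup topology: (((((Taxon 4,Taxon 9),Taxon 5),Taxon 3),Taxon 6),Taxon 2).
Taxon 2 is sister to the clade containing all other ingroup taxa, so it is the earliest-diverging (most basal) ingroup lineage.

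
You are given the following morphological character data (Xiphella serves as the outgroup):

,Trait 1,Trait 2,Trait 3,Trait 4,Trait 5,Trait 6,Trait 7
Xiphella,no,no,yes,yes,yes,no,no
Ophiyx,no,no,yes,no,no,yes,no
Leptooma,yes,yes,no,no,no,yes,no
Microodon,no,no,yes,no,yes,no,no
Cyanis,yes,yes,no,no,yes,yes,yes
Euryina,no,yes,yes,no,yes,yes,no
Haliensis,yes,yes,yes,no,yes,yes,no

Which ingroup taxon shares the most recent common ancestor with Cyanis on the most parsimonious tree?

Leptooma

Character polarity is set by the outgroup: the derived state is whichever differs from the outgroup's state, so for Trait 3, Trait 4, Trait 5 the derived state is 'no', and for the remaining characters it is 'yes'.
Trait 1 (derived state 'yes') is shared by Cyanis, Haliensis, and Leptooma — a synapomorphy uniting that clade.
Only Cyanis, Euryina, Haliensis, and Leptooma show the derived state 'yes' for Trait 2, supporting them as a clade.
Trait 3: derived state 'no' in Cyanis and Leptooma only — synapomorphy for {Cyanis, Leptooma}.
Trait 4 (derived state 'no') is shared by all ingroup taxa — unites the whole ingroup.
Trait 5 groups Leptooma and Ophiyx, which is incompatible with the clades supported by the remaining characters; treating it as convergent (homoplasy) costs fewer steps than any alternative tree.
Trait 6: derived state 'yes' in Cyanis, Euryina, Haliensis, Leptooma, and Ophiyx only — synapomorphy for {Cyanis, Euryina, Haliensis, Leptooma, Ophiyx}.
Trait 7 (derived state 'yes') is unique to Cyanis (autapomorphy; uninformative for grouping).
Most parsimonious ingroup topology: ((Ophiyx,(((Leptooma,Cyanis),Haliensis),Euryina)),Microodon).
Cyanis and Leptooma form a cherry on this tree, so they are sister taxa.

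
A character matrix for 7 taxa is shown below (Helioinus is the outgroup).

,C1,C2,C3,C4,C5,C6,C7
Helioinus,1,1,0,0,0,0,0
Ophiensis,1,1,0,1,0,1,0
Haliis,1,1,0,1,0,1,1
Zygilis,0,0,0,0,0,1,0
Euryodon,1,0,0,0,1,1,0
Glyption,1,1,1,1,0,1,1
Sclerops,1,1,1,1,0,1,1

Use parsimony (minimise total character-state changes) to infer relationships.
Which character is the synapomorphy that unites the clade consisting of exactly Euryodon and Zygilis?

C2

Character polarity is set by the outgroup: the derived state is whichever differs from the outgroup's state, so for C1, C2 the derived state is '0', and for the remaining characters it is '1'.
C1: derived state '0' in Zygilis only — an autapomorphy, so it tells us nothing about relationships among taxa.
Only Euryodon and Zygilis show the derived state '0' for C2, supporting them as a clade.
Only Glyption and Sclerops show the derived state '1' for C3, supporting them as a clade.
Only Glyption, Haliis, Ophiensis, and Sclerops show the derived state '1' for C4, supporting them as a clade.
C5 (derived state '1') is unique to Euryodon (autapomorphy; uninformative for grouping).
C6 (derived state '1') is shared by all ingroup taxa — unites the whole ingroup.
C7 (derived state '1') is shared by Glyption, Haliis, and Sclerops — a synapomorphy uniting that clade.
Most parsimonious ingroup topology: ((Ophiensis,(Haliis,(Glyption,Sclerops))),(Zygilis,Euryodon)).
The clade {Euryodon, Zygilis} is supported by C2: its derived state '0' occurs in exactly those taxa and in no other taxon (including the outgroup).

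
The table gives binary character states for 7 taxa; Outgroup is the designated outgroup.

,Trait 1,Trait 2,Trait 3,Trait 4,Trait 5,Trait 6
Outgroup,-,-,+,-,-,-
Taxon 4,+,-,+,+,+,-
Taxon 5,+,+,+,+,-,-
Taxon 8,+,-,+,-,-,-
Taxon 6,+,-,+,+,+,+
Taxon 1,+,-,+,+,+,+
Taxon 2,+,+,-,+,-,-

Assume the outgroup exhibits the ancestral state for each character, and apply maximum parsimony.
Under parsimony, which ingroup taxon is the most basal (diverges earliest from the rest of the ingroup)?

Character polarity is set by the outgroup: the derived state is whichever differs from the outgroup's state, so for Trait 3 the derived state is '-', and for the remaining characters it is '+'.
Trait 1 (derived state '+') is shared by all ingroup taxa — unites the whole ingroup.
Only Taxon 2 and Taxon 5 show the derived state '+' for Trait 2, supporting them as a clade.
Trait 3: derived state '-' in Taxon 2 only — an autapomorphy, so it tells us nothing about relationships among taxa.
Trait 4: derived state '+' in Taxon 1, Taxon 2, Taxon 4, Taxon 5, and Taxon 6 only — synapomorphy for {Taxon 1, Taxon 2, Taxon 4, Taxon 5, Taxon 6}.
Only Taxon 1, Taxon 4, and Taxon 6 show the derived state '+' for Trait 5, supporting them as a clade.
Trait 6: derived state '+' in Taxon 1 and Taxon 6 only — synapomorphy for {Taxon 1, Taxon 6}.
Most parsimonious ingroup topology: (((Taxon 4,(Taxon 6,Taxon 1)),(Taxon 5,Taxon 2)),Taxon 8).
Taxon 8 is sister to the clade containing all other ingroup taxa, so it is the earliest-diverging (most basal) ingroup lineage.

Taxon 8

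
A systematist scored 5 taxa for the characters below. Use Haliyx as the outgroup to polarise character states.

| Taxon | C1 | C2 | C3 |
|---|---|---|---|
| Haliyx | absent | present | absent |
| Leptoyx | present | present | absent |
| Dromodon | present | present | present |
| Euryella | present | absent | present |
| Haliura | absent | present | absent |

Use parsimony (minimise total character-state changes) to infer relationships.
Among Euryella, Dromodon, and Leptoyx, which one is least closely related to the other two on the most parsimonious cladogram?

Leptoyx

Character polarity is set by the outgroup: the derived state is whichever differs from the outgroup's state, so for C2 the derived state is 'absent', and for the remaining characters it is 'present'.
Only Dromodon, Euryella, and Leptoyx show the derived state 'present' for C1, supporting them as a clade.
C2 (derived state 'absent') is unique to Euryella (autapomorphy; uninformative for grouping).
C3: derived state 'present' in Dromodon and Euryella only — synapomorphy for {Dromodon, Euryella}.
Most parsimonious ingroup topology: ((Leptoyx,(Dromodon,Euryella)),Haliura).
Euryella and Dromodon share a more recent common ancestor with each other than either does with Leptoyx, so Leptoyx is the least closely related of the three.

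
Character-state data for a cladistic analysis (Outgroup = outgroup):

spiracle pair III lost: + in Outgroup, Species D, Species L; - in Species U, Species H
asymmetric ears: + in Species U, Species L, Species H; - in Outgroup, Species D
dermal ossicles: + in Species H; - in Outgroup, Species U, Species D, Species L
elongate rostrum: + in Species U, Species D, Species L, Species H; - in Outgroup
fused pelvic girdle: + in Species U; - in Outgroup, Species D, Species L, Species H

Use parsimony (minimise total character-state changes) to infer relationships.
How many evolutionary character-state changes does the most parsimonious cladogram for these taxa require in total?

Character polarity is set by the outgroup: the derived state is whichever differs from the outgroup's state, so for spiracle pair III lost the derived state is '-', and for the remaining characters it is '+'.
spiracle pair III lost (derived state '-') is shared by Species H and Species U — a synapomorphy uniting that clade.
asymmetric ears (derived state '+') is shared by Species H, Species L, and Species U — a synapomorphy uniting that clade.
dermal ossicles: derived state '+' in Species H only — an autapomorphy, so it tells us nothing about relationships among taxa.
elongate rostrum (derived state '+') is shared by all ingroup taxa — unites the whole ingroup.
fused pelvic girdle (derived state '+') is unique to Species U (autapomorphy; uninformative for grouping).
Most parsimonious ingroup topology: ((Species L,(Species U,Species H)),Species D).
Changes per character on this tree: spiracle pair III lost: 1; asymmetric ears: 1; dermal ossicles: 1; elongate rostrum: 1; fused pelvic girdle: 1.
Total = 5.

5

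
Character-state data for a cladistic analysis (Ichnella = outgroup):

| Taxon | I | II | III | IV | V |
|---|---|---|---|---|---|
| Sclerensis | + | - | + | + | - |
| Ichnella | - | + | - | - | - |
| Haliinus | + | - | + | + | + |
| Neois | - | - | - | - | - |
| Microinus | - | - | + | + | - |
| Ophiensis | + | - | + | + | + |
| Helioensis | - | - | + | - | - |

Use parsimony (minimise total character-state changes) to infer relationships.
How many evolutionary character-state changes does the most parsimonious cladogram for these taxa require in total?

5

Character polarity is set by the outgroup: the derived state is whichever differs from the outgroup's state, so for II the derived state is '-', and for the remaining characters it is '+'.
I: derived state '+' in Haliinus, Ophiensis, and Sclerensis only — synapomorphy for {Haliinus, Ophiensis, Sclerensis}.
All ingroup taxa share the derived state '-' for II; it defines the ingroup but does not resolve relationships within it.
III (derived state '+') is shared by Haliinus, Helioensis, Microinus, Ophiensis, and Sclerensis — a synapomorphy uniting that clade.
IV (derived state '+') is shared by Haliinus, Microinus, Ophiensis, and Sclerensis — a synapomorphy uniting that clade.
V: derived state '+' in Haliinus and Ophiensis only — synapomorphy for {Haliinus, Ophiensis}.
Most parsimonious ingroup topology: (Neois,(Helioensis,(((Ophiensis,Haliinus),Sclerensis),Microinus))).
Changes per character on this tree: I: 1; II: 1; III: 1; IV: 1; V: 1.
Total = 5.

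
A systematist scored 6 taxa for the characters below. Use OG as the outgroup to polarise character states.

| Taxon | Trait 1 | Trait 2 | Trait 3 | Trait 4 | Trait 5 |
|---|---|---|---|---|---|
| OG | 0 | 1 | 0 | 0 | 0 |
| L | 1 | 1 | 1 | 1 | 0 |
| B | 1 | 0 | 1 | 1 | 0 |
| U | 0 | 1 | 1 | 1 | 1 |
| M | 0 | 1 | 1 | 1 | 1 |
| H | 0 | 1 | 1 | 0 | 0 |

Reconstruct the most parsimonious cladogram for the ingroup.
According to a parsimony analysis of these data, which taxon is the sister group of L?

Character polarity is set by the outgroup: the derived state is whichever differs from the outgroup's state, so for Trait 2 the derived state is '0', and for the remaining characters it is '1'.
Trait 1: derived state '1' in B and L only — synapomorphy for {B, L}.
Trait 2 (derived state '0') is unique to B (autapomorphy; uninformative for grouping).
Trait 3 (derived state '1') is shared by all ingroup taxa — unites the whole ingroup.
Only B, L, M, and U show the derived state '1' for Trait 4, supporting them as a clade.
Only M and U show the derived state '1' for Trait 5, supporting them as a clade.
Most parsimonious ingroup topology: (((L,B),(U,M)),H).
L and B form a cherry on this tree, so they are sister taxa.

B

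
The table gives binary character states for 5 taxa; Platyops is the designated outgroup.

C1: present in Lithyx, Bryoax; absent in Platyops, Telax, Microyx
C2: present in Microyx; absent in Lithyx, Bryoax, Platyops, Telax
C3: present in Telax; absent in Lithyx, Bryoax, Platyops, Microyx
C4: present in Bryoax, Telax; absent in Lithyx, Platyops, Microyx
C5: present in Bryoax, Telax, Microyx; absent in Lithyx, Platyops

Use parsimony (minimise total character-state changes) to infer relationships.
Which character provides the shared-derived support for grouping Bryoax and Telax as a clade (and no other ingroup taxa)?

C4

The outgroup has state 'absent' for every character, so 'present' is the derived state throughout.
C1 groups Bryoax and Lithyx, which is incompatible with the clades supported by the remaining characters; treating it as convergent (homoplasy) costs fewer steps than any alternative tree.
C2 (derived state 'present') is unique to Microyx (autapomorphy; uninformative for grouping).
C3: derived state 'present' in Telax only — an autapomorphy, so it tells us nothing about relationships among taxa.
Only Bryoax and Telax show the derived state 'present' for C4, supporting them as a clade.
C5: derived state 'present' in Bryoax, Microyx, and Telax only — synapomorphy for {Bryoax, Microyx, Telax}.
Most parsimonious ingroup topology: ((Microyx,(Telax,Bryoax)),Lithyx).
The clade {Bryoax, Telax} is supported by C4: its derived state 'present' occurs in exactly those taxa and in no other taxon (including the outgroup).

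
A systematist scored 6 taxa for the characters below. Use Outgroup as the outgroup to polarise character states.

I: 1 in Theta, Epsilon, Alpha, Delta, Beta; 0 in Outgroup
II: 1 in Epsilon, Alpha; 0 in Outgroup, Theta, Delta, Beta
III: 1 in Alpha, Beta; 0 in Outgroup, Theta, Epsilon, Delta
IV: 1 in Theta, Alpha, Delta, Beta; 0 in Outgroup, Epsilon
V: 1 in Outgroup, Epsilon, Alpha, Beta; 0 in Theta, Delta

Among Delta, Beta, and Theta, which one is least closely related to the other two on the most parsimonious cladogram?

Character polarity is set by the outgroup: the derived state is whichever differs from the outgroup's state, so for V the derived state is '0', and for the remaining characters it is '1'.
I (derived state '1') is shared by all ingroup taxa — unites the whole ingroup.
II groups Alpha and Epsilon, which is incompatible with the clades supported by the remaining characters; treating it as convergent (homoplasy) costs fewer steps than any alternative tree.
III: derived state '1' in Alpha and Beta only — synapomorphy for {Alpha, Beta}.
IV: derived state '1' in Alpha, Beta, Delta, and Theta only — synapomorphy for {Alpha, Beta, Delta, Theta}.
V: derived state '0' in Delta and Theta only — synapomorphy for {Delta, Theta}.
Most parsimonious ingroup topology: (((Theta,Delta),(Alpha,Beta)),Epsilon).
Delta and Theta share a more recent common ancestor with each other than either does with Beta, so Beta is the least closely related of the three.

Beta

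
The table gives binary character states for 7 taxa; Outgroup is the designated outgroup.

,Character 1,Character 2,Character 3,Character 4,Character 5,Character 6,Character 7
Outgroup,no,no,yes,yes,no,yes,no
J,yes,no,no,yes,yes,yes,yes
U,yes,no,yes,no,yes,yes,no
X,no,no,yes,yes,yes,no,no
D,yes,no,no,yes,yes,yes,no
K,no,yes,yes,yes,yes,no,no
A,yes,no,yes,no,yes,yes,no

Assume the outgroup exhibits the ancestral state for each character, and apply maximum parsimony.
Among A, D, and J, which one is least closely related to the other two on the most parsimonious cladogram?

Character polarity is set by the outgroup: the derived state is whichever differs from the outgroup's state, so for Character 3, Character 4, Character 6 the derived state is 'no', and for the remaining characters it is 'yes'.
Character 1 (derived state 'yes') is shared by A, D, J, and U — a synapomorphy uniting that clade.
Character 2 (derived state 'yes') is unique to K (autapomorphy; uninformative for grouping).
Character 3 (derived state 'no') is shared by D and J — a synapomorphy uniting that clade.
Only A and U show the derived state 'no' for Character 4, supporting them as a clade.
All ingroup taxa share the derived state 'yes' for Character 5; it defines the ingroup but does not resolve relationships within it.
Character 6: derived state 'no' in K and X only — synapomorphy for {K, X}.
Character 7: derived state 'yes' in J only — an autapomorphy, so it tells us nothing about relationships among taxa.
Most parsimonious ingroup topology: (((J,D),(U,A)),(X,K)).
D and J share a more recent common ancestor with each other than either does with A, so A is the least closely related of the three.

A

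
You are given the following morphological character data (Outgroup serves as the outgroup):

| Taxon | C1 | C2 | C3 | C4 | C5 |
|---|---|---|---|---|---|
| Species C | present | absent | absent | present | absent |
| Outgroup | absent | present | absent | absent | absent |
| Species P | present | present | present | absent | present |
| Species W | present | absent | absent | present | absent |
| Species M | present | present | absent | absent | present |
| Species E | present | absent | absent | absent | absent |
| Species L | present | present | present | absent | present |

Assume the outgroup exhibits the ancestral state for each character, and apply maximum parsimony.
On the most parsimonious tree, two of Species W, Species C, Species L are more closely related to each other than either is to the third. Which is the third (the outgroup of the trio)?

Species L

Character polarity is set by the outgroup: the derived state is whichever differs from the outgroup's state, so for C2 the derived state is 'absent', and for the remaining characters it is 'present'.
C1 (derived state 'present') is shared by all ingroup taxa — unites the whole ingroup.
C2: derived state 'absent' in Species C, Species E, and Species W only — synapomorphy for {Species C, Species E, Species W}.
C3: derived state 'present' in Species L and Species P only — synapomorphy for {Species L, Species P}.
Only Species C and Species W show the derived state 'present' for C4, supporting them as a clade.
C5: derived state 'present' in Species L, Species M, and Species P only — synapomorphy for {Species L, Species M, Species P}.
Most parsimonious ingroup topology: (((Species C,Species W),Species E),(Species M,(Species L,Species P))).
Species C and Species W share a more recent common ancestor with each other than either does with Species L, so Species L is the least closely related of the three.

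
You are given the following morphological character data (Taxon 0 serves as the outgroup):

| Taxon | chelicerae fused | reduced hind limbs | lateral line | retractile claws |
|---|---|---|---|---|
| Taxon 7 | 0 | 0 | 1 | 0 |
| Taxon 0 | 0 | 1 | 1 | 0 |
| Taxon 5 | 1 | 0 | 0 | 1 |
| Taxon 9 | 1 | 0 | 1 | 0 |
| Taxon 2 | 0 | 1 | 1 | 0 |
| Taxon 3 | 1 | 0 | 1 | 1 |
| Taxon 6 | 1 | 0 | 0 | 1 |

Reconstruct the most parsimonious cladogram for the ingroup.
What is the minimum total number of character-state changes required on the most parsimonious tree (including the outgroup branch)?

Character polarity is set by the outgroup: the derived state is whichever differs from the outgroup's state, so for reduced hind limbs, lateral line the derived state is '0', and for the remaining characters it is '1'.
Only Taxon 3, Taxon 5, Taxon 6, and Taxon 9 show the derived state '1' for chelicerae fused, supporting them as a clade.
reduced hind limbs (derived state '0') is shared by Taxon 3, Taxon 5, Taxon 6, Taxon 7, and Taxon 9 — a synapomorphy uniting that clade.
lateral line: derived state '0' in Taxon 5 and Taxon 6 only — synapomorphy for {Taxon 5, Taxon 6}.
retractile claws: derived state '1' in Taxon 3, Taxon 5, and Taxon 6 only — synapomorphy for {Taxon 3, Taxon 5, Taxon 6}.
Most parsimonious ingroup topology: (((((Taxon 6,Taxon 5),Taxon 3),Taxon 9),Taxon 7),Taxon 2).
Changes per character on this tree: chelicerae fused: 1; reduced hind limbs: 1; lateral line: 1; retractile claws: 1.
Total = 4.

4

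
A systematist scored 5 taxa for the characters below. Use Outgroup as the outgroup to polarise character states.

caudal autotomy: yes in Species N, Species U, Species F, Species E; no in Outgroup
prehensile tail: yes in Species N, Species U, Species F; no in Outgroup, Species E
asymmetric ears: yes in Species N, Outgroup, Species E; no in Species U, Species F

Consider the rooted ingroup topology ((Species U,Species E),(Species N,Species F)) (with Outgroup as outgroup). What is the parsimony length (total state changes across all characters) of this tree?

Map each character onto ((Species U,Species E),(Species N,Species F)) (rooted by Outgroup) and count the minimum state changes it requires (Fitch parsimony):
caudal autotomy: 1; prehensile tail: 2; asymmetric ears: 2.
Total tree length = 5.

5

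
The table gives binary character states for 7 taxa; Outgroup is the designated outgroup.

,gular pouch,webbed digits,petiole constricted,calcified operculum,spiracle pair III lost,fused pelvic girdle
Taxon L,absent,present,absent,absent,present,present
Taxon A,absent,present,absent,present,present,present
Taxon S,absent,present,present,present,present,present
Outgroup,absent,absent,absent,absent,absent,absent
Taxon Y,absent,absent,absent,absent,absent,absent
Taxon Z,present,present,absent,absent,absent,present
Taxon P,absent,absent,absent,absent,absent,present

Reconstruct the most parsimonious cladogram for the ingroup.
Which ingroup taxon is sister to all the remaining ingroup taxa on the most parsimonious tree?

Taxon Y

The outgroup has state 'absent' for every character, so 'present' is the derived state throughout.
gular pouch: derived state 'present' in Taxon Z only — an autapomorphy, so it tells us nothing about relationships among taxa.
webbed digits (derived state 'present') is shared by Taxon A, Taxon L, Taxon S, and Taxon Z — a synapomorphy uniting that clade.
petiole constricted: derived state 'present' in Taxon S only — an autapomorphy, so it tells us nothing about relationships among taxa.
calcified operculum (derived state 'present') is shared by Taxon A and Taxon S — a synapomorphy uniting that clade.
Only Taxon A, Taxon L, and Taxon S show the derived state 'present' for spiracle pair III lost, supporting them as a clade.
fused pelvic girdle (derived state 'present') is shared by Taxon A, Taxon L, Taxon P, Taxon S, and Taxon Z — a synapomorphy uniting that clade.
Most parsimonious ingroup topology: (((Taxon Z,((Taxon A,Taxon S),Taxon L)),Taxon P),Taxon Y).
Taxon Y is sister to the clade containing all other ingroup taxa, so it is the earliest-diverging (most basal) ingroup lineage.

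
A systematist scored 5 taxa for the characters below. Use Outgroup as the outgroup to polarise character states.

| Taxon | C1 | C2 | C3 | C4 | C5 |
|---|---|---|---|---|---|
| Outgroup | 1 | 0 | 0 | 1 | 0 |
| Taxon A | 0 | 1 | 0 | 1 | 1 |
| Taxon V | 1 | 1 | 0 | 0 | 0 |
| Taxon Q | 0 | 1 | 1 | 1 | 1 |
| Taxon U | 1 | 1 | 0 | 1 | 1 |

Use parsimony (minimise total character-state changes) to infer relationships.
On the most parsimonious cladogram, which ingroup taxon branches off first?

Character polarity is set by the outgroup: the derived state is whichever differs from the outgroup's state, so for C1, C4 the derived state is '0', and for the remaining characters it is '1'.
Only Taxon A and Taxon Q show the derived state '0' for C1, supporting them as a clade.
C2 (derived state '1') is shared by all ingroup taxa — unites the whole ingroup.
C3: derived state '1' in Taxon Q only — an autapomorphy, so it tells us nothing about relationships among taxa.
C4: derived state '0' in Taxon V only — an autapomorphy, so it tells us nothing about relationships among taxa.
C5: derived state '1' in Taxon A, Taxon Q, and Taxon U only — synapomorphy for {Taxon A, Taxon Q, Taxon U}.
Most parsimonious ingroup topology: (((Taxon A,Taxon Q),Taxon U),Taxon V).
Taxon V is sister to the clade containing all other ingroup taxa, so it is the earliest-diverging (most basal) ingroup lineage.

Taxon V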